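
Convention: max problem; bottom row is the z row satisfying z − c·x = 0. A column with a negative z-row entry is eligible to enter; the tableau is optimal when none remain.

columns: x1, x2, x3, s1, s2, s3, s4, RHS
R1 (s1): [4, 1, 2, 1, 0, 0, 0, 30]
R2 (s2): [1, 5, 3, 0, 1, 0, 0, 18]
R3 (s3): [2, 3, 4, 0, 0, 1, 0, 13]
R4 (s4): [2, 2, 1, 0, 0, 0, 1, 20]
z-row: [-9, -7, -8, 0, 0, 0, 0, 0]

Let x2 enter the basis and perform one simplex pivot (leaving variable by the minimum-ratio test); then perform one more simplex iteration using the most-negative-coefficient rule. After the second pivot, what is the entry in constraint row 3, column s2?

-3/7

Ratio test on column x2 — row 1: 30/1 = 30; row 2: 18/5 = 18/5; row 3: 13/3 = 13/3; row 4: 20/2 = 10. Minimum is 18/5 at row 2 (s2 leaves); pivot element 5.
Divide row 2 by 5; eliminate column x2 from the other rows.
Second iteration: most negative z-row entry is -38/5 in column x1, so x1 enters.
Ratio test on column x1 — row 1: (132/5)/(19/5) = 132/19; row 2: (18/5)/(1/5) = 18; row 3: (11/5)/(7/5) = 11/7; row 4: (64/5)/(8/5) = 8. Minimum is 11/7 at row 3 (s3 leaves); pivot element 7/5.
Divide row 3 by 7/5; eliminate column x1 from the other rows.
After both pivots, the entry at constraint row 3, column s2 is -3/7.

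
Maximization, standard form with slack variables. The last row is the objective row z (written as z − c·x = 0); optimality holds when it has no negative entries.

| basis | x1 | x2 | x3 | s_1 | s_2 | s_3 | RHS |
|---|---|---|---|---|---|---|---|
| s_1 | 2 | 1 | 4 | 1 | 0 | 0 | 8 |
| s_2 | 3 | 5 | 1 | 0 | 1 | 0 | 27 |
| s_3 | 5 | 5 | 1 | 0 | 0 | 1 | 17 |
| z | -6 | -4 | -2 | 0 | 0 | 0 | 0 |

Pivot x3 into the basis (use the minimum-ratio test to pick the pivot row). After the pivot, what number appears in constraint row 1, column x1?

1/2

Ratio test on column x3 — row 1: 8/4 = 2; row 2: 27/1 = 27; row 3: 17/1 = 17. Minimum is 2 at row 1 (s_1 leaves); pivot element 4.
Divide row 1 by 4; eliminate column x3 from the other rows.
In the new row 1, the x1 entry is the old entry divided by the pivot: 2/4 = 1/2.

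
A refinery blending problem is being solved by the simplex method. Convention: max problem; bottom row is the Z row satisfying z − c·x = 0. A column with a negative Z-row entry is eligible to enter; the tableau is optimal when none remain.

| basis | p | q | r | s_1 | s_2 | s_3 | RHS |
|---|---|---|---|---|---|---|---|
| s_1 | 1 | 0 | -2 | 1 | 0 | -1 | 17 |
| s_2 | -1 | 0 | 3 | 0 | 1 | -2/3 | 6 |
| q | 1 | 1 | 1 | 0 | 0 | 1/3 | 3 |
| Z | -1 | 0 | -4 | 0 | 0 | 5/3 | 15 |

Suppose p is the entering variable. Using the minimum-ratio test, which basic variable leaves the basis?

q

Column p entries and ratios — s_1: 17/1 = 17; s_2: -1 ≤ 0, skip; q: 3/1 = 3.
Smallest ratio is 3 in the row of q, so q leaves.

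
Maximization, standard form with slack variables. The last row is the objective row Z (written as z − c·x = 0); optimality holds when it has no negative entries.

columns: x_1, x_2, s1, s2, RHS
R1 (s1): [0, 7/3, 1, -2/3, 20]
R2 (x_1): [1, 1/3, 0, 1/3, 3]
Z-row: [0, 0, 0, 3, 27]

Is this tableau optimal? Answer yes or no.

Every Z-row coefficient is ≥ 0, so the tableau is optimal.

yes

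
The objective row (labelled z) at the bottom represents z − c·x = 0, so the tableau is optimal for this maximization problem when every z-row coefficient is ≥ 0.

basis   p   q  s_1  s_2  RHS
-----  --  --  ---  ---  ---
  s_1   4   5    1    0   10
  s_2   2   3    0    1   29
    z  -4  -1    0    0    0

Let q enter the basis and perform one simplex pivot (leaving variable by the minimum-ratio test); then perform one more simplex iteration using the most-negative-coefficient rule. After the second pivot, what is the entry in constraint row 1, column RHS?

5/2

Ratio test on column q — row 1: 10/5 = 2; row 2: 29/3 = 29/3. Minimum is 2 at row 1 (s_1 leaves); pivot element 5.
Divide row 1 by 5; eliminate column q from the other rows.
Second iteration: most negative z-row entry is -16/5 in column p, so p enters.
Ratio test on column p — row 1: 2/(4/5) = 5/2; row 2: entry -2/5 ≤ 0. Minimum is 5/2 at row 1 (q leaves); pivot element 4/5.
Divide row 1 by 4/5; eliminate column p from the other rows.
After both pivots, the entry at constraint row 1, column RHS is 5/2.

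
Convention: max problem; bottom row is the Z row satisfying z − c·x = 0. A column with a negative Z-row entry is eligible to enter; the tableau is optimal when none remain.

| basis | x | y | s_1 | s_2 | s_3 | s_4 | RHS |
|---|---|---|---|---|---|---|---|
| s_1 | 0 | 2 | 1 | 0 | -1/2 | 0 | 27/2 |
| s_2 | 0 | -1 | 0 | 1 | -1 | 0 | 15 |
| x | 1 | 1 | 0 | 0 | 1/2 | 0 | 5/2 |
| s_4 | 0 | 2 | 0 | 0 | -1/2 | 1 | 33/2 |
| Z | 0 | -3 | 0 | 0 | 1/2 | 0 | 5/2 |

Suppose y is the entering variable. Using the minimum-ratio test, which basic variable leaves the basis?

Column y entries and ratios — s_1: (27/2)/2 = 27/4; s_2: -1 ≤ 0, skip; x: (5/2)/1 = 5/2; s_4: (33/2)/2 = 33/4.
Smallest ratio is 5/2 in the row of x, so x leaves.

x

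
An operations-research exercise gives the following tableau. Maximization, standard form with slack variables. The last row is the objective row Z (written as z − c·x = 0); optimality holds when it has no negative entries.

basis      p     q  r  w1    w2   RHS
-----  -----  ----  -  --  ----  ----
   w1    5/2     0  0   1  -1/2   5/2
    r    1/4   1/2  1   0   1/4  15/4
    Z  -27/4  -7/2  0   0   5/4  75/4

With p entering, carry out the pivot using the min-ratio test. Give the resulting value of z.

Ratio test on column p — row 1: (5/2)/(5/2) = 1; row 2: (15/4)/(1/4) = 15. Minimum is 1 at row 1 (w1 leaves); pivot element 5/2.
Pivot on row 1; the Z-row RHS becomes 75/4 − (-27/4)·1 = 51/2.

51/2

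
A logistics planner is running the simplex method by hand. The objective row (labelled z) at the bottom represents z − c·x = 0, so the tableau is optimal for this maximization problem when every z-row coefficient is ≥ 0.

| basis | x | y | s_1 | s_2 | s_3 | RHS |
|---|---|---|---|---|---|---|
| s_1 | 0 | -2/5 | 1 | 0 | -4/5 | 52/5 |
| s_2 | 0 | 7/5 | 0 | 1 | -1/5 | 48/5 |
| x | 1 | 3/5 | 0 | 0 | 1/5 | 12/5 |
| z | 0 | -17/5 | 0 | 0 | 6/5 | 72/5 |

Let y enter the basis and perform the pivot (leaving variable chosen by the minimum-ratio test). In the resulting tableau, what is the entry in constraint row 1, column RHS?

Ratio test on column y — row 1: entry -2/5 ≤ 0; row 2: (48/5)/(7/5) = 48/7; row 3: (12/5)/(3/5) = 4. Minimum is 4 at row 3 (x leaves); pivot element 3/5.
Divide row 3 by 3/5; eliminate column y from the other rows.
Row 1 update in column RHS: 52/5 − (-2/5)·4 = 12.

12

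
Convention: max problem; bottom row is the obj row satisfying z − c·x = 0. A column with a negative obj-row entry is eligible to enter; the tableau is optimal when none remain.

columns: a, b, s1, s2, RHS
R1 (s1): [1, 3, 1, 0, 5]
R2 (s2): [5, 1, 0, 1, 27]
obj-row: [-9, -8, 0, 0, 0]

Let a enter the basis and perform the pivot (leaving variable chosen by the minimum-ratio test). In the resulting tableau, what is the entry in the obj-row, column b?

19

Ratio test on column a — row 1: 5/1 = 5; row 2: 27/5 = 27/5. Minimum is 5 at row 1 (s1 leaves); pivot element 1.
Divide row 1 by 1; eliminate column a from the other rows.
obj-row update in column b: -8 − (-9)·3 = 19.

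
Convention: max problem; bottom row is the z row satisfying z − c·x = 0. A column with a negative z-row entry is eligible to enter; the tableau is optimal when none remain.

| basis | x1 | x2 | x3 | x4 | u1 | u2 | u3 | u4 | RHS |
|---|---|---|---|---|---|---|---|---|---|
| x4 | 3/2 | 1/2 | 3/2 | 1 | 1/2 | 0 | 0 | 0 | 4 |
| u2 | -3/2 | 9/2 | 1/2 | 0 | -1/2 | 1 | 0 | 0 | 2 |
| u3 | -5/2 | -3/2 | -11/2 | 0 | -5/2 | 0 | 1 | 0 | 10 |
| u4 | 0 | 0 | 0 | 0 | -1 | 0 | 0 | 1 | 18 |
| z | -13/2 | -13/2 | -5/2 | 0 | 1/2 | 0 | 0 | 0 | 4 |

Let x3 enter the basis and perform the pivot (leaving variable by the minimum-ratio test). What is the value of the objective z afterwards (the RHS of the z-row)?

32/3

Ratio test on column x3 — row 1: 4/(3/2) = 8/3; row 2: 2/(1/2) = 4; row 3: entry -11/2 ≤ 0; row 4: entry 0 ≤ 0. Minimum is 8/3 at row 1 (x4 leaves); pivot element 3/2.
Pivot on row 1; the z-row RHS becomes 4 − (-5/2)·(8/3) = 32/3.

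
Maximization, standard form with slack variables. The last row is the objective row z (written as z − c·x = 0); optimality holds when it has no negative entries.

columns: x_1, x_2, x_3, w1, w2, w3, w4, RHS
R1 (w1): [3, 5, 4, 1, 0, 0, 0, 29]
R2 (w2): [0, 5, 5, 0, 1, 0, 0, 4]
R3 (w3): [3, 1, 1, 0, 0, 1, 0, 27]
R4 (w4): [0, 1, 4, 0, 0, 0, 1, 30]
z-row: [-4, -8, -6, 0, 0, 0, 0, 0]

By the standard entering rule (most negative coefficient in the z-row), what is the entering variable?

Negative z-row entries: x_1: -4, x_2: -8, x_3: -6.
The most negative is -8 in column x_2, so x_2 enters.

x_2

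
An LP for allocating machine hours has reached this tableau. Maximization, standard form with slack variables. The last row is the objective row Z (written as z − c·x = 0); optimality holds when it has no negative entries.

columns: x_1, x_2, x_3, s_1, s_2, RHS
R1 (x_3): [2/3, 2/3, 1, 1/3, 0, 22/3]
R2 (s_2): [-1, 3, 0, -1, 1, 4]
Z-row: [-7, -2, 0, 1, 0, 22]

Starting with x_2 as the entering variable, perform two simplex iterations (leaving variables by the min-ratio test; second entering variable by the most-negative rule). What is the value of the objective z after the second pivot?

Ratio test on column x_2 — row 1: (22/3)/(2/3) = 11; row 2: 4/3 = 4/3. Minimum is 4/3 at row 2 (s_2 leaves); pivot element 3.
Pivot on row 2; the Z-row RHS becomes 22 − (-2)·(4/3) = 74/3.
Next entering variable (most negative Z-row entry -23/3): x_1.
Ratio test on column x_1 — row 1: (58/9)/(8/9) = 29/4; row 2: entry -1/3 ≤ 0. Minimum is 29/4 at row 1 (x_3 leaves); pivot element 8/9.
After the second pivot the Z-row RHS is 74/3 − (-23/3)·(29/4) = 321/4.

321/4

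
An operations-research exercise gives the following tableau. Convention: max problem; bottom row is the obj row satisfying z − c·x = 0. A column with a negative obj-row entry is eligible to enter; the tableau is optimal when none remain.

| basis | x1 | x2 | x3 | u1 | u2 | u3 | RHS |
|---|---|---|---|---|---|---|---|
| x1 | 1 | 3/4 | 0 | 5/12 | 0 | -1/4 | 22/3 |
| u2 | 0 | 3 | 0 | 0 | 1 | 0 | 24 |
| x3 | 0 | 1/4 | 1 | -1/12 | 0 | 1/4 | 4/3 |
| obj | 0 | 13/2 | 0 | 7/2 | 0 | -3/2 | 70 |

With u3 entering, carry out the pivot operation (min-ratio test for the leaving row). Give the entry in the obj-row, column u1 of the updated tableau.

Ratio test on column u3 — row 1: entry -1/4 ≤ 0; row 2: entry 0 ≤ 0; row 3: (4/3)/(1/4) = 16/3. Minimum is 16/3 at row 3 (x3 leaves); pivot element 1/4.
Divide row 3 by 1/4; eliminate column u3 from the other rows.
obj-row update in column u1: 7/2 − (-3/2)·(-1/3) = 3.

3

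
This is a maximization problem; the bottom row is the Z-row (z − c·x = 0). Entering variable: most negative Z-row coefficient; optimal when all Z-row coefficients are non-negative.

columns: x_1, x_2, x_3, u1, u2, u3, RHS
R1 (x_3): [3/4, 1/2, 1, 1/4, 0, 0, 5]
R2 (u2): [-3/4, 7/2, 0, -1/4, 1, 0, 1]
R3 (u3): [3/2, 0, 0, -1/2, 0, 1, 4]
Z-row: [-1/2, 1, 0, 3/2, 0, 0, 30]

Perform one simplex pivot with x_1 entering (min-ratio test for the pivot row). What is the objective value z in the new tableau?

Ratio test on column x_1 — row 1: 5/(3/4) = 20/3; row 2: entry -3/4 ≤ 0; row 3: 4/(3/2) = 8/3. Minimum is 8/3 at row 3 (u3 leaves); pivot element 3/2.
Pivot on row 3; the Z-row RHS becomes 30 − (-1/2)·(8/3) = 94/3.

94/3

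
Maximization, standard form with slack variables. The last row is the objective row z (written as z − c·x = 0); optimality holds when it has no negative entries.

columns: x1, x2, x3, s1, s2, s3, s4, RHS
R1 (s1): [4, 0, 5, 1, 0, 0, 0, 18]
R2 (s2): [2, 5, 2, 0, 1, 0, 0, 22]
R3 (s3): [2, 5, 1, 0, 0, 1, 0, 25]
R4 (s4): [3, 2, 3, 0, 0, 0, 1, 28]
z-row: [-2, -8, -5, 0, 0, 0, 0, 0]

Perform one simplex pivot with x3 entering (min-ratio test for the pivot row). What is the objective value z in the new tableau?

Ratio test on column x3 — row 1: 18/5 = 18/5; row 2: 22/2 = 11; row 3: 25/1 = 25; row 4: 28/3 = 28/3. Minimum is 18/5 at row 1 (s1 leaves); pivot element 5.
Pivot on row 1; the z-row RHS becomes 0 − (-5)·(18/5) = 18.

18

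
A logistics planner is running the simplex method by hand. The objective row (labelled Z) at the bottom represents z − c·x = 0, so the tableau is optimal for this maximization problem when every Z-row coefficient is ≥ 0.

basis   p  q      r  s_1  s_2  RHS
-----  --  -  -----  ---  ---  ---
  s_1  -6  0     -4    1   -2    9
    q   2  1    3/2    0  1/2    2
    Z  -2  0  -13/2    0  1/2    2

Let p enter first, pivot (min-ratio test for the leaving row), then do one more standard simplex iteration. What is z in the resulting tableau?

Ratio test on column p — row 1: entry -6 ≤ 0; row 2: 2/2 = 1. Minimum is 1 at row 2 (q leaves); pivot element 2.
Pivot on row 2; the Z-row RHS becomes 2 − (-2)·1 = 4.
Next entering variable (most negative Z-row entry -5): r.
Ratio test on column r — row 1: 15/(1/2) = 30; row 2: 1/(3/4) = 4/3. Minimum is 4/3 at row 2 (p leaves); pivot element 3/4.
After the second pivot the Z-row RHS is 4 − (-5)·(4/3) = 32/3.

32/3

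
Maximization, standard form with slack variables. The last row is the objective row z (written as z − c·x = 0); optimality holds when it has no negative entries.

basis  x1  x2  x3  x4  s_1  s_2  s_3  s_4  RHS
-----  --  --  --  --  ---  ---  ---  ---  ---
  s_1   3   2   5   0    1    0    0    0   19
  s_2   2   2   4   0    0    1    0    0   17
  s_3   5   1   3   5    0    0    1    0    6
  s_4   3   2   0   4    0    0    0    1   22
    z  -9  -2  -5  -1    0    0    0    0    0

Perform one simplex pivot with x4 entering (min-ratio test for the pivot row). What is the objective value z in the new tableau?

Ratio test on column x4 — row 1: entry 0 ≤ 0; row 2: entry 0 ≤ 0; row 3: 6/5 = 6/5; row 4: 22/4 = 11/2. Minimum is 6/5 at row 3 (s_3 leaves); pivot element 5.
Pivot on row 3; the z-row RHS becomes 0 − (-1)·(6/5) = 6/5.

6/5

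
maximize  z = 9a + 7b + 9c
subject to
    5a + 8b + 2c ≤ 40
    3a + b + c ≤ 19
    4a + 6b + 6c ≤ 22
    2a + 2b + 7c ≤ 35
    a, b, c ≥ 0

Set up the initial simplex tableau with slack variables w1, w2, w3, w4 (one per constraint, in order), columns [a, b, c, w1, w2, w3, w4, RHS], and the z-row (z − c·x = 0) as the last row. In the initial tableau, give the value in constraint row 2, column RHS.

The RHS of constraint 2 is b_2 = 19.

19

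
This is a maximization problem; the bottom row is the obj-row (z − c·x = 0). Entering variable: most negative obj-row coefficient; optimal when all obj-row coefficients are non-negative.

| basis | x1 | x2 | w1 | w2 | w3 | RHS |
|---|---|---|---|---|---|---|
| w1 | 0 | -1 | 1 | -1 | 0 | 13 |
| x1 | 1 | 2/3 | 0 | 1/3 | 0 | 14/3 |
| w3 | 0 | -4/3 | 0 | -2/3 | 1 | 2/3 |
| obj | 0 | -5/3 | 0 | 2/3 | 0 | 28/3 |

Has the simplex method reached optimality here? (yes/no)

The obj-row has a negative entry -5/3 in column x2, so it is not optimal.

no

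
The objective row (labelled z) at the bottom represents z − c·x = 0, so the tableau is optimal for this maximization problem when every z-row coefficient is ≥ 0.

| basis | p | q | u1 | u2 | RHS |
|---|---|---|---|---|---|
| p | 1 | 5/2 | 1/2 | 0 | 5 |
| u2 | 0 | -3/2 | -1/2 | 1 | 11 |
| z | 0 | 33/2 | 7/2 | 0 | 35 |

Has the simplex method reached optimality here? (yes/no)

Every z-row coefficient is ≥ 0, so the tableau is optimal.

yes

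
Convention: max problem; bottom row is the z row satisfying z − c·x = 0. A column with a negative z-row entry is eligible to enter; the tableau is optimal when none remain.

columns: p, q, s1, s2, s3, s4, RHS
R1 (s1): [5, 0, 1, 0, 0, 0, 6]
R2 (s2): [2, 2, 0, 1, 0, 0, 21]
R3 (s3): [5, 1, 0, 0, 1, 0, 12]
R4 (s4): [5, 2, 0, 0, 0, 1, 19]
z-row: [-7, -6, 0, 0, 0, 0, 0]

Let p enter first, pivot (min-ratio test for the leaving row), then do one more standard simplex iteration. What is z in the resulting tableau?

Ratio test on column p — row 1: 6/5 = 6/5; row 2: 21/2 = 21/2; row 3: 12/5 = 12/5; row 4: 19/5 = 19/5. Minimum is 6/5 at row 1 (s1 leaves); pivot element 5.
Pivot on row 1; the z-row RHS becomes 0 − (-7)·(6/5) = 42/5.
Next entering variable (most negative z-row entry -6): q.
Ratio test on column q — row 1: entry 0 ≤ 0; row 2: (93/5)/2 = 93/10; row 3: 6/1 = 6; row 4: 13/2 = 13/2. Minimum is 6 at row 3 (s3 leaves); pivot element 1.
After the second pivot the z-row RHS is 42/5 − (-6)·6 = 222/5.

222/5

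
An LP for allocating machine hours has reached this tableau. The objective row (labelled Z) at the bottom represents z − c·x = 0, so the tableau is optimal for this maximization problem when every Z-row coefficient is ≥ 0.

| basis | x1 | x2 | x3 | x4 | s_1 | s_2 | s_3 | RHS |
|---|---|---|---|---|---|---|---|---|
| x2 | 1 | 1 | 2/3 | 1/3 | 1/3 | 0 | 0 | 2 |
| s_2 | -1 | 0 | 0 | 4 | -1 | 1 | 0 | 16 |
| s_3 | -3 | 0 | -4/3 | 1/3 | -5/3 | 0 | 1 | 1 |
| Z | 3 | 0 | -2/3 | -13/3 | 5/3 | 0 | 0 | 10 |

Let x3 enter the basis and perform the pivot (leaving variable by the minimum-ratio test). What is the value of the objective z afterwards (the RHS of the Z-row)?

12

Ratio test on column x3 — row 1: 2/(2/3) = 3; row 2: entry 0 ≤ 0; row 3: entry -4/3 ≤ 0. Minimum is 3 at row 1 (x2 leaves); pivot element 2/3.
Pivot on row 1; the Z-row RHS becomes 10 − (-2/3)·3 = 12.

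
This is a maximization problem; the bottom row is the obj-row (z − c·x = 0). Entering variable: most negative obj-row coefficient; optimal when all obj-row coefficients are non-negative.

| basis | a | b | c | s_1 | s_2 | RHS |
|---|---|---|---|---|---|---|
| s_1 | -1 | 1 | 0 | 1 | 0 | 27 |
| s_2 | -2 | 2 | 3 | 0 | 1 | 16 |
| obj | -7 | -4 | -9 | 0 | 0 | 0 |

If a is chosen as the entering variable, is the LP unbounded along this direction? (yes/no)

yes

Every constraint-row entry in column a is ≤ 0, so increasing a is unbounded.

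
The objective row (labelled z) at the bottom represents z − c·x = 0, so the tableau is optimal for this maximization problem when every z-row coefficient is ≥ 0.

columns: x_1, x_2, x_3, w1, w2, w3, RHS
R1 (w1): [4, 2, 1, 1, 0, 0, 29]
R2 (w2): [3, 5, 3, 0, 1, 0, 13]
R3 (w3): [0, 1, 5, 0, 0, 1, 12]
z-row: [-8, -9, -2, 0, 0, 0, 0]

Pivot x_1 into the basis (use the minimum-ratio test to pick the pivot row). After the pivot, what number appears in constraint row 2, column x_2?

5/3

Ratio test on column x_1 — row 1: 29/4 = 29/4; row 2: 13/3 = 13/3; row 3: entry 0 ≤ 0. Minimum is 13/3 at row 2 (w2 leaves); pivot element 3.
Divide row 2 by 3; eliminate column x_1 from the other rows.
In the new row 2, the x_2 entry is the old entry divided by the pivot: 5/3 = 5/3.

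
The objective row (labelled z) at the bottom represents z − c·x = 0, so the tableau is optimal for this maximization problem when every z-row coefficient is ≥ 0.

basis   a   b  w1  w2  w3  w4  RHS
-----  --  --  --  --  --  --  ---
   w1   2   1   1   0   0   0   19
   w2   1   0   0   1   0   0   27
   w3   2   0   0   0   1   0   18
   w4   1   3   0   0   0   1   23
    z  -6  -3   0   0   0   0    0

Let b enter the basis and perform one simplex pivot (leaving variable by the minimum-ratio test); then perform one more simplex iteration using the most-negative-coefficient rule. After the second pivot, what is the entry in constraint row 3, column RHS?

Ratio test on column b — row 1: 19/1 = 19; row 2: entry 0 ≤ 0; row 3: entry 0 ≤ 0; row 4: 23/3 = 23/3. Minimum is 23/3 at row 4 (w4 leaves); pivot element 3.
Divide row 4 by 3; eliminate column b from the other rows.
Second iteration: most negative z-row entry is -5 in column a, so a enters.
Ratio test on column a — row 1: (34/3)/(5/3) = 34/5; row 2: 27/1 = 27; row 3: 18/2 = 9; row 4: (23/3)/(1/3) = 23. Minimum is 34/5 at row 1 (w1 leaves); pivot element 5/3.
Divide row 1 by 5/3; eliminate column a from the other rows.
After both pivots, the entry at constraint row 3, column RHS is 22/5.

22/5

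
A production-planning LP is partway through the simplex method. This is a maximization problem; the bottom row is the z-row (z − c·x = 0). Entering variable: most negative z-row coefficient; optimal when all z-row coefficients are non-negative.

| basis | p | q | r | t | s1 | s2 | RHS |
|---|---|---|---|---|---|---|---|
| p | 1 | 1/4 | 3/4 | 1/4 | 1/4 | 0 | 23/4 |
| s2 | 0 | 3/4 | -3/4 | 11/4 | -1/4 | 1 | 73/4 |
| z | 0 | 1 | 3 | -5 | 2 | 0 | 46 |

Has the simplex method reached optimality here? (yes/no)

no

The z-row has a negative entry -5 in column t, so it is not optimal.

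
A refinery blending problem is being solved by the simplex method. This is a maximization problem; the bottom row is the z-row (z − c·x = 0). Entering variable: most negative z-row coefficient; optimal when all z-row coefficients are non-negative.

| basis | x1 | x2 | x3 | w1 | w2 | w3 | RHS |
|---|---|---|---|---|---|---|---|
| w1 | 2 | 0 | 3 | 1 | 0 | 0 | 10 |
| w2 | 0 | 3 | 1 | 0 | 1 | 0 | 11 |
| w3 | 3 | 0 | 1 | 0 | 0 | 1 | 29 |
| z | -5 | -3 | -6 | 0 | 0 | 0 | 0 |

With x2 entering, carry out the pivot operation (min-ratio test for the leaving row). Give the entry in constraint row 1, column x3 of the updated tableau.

3

Ratio test on column x2 — row 1: entry 0 ≤ 0; row 2: 11/3 = 11/3; row 3: entry 0 ≤ 0. Minimum is 11/3 at row 2 (w2 leaves); pivot element 3.
Divide row 2 by 3; eliminate column x2 from the other rows.
Row 1 update in column x3: 3 − 0·(1/3) = 3.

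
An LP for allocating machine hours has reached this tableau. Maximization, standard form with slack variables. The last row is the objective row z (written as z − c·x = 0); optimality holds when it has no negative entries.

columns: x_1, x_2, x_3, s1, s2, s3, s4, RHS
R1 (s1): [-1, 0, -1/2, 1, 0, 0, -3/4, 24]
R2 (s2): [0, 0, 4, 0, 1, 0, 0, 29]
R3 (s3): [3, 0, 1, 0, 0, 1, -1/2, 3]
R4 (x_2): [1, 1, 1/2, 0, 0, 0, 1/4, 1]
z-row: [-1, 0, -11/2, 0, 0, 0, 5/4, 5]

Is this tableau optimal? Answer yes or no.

no

The z-row has a negative entry -11/2 in column x_3, so it is not optimal.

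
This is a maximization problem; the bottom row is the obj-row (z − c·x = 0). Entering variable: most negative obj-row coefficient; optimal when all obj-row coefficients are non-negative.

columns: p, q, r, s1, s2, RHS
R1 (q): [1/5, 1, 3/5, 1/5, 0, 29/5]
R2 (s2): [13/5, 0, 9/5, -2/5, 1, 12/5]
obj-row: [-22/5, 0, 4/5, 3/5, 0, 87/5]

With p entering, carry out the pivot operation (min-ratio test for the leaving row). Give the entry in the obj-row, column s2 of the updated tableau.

Ratio test on column p — row 1: (29/5)/(1/5) = 29; row 2: (12/5)/(13/5) = 12/13. Minimum is 12/13 at row 2 (s2 leaves); pivot element 13/5.
Divide row 2 by 13/5; eliminate column p from the other rows.
obj-row update in column s2: 0 − (-22/5)·(5/13) = 22/13.

22/13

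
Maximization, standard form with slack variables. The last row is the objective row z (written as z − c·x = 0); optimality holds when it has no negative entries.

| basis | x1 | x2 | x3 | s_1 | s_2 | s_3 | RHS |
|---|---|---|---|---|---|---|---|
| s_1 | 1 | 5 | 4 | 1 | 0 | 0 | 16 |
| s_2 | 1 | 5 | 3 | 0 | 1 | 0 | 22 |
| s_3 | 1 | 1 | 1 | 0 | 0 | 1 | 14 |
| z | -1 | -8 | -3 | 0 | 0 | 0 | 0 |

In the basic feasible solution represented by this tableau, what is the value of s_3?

s_3 is basic (row 3); its value is the RHS of that row, 14.

14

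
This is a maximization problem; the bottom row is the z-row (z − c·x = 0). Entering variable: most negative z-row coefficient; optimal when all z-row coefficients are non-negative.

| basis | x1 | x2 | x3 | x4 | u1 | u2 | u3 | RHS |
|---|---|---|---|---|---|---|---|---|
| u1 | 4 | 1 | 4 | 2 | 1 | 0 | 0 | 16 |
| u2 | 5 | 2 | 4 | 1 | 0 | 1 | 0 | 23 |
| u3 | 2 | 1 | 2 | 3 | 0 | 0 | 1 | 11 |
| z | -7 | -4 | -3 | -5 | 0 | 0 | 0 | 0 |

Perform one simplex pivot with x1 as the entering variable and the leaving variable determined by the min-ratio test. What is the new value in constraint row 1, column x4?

1/2

Ratio test on column x1 — row 1: 16/4 = 4; row 2: 23/5 = 23/5; row 3: 11/2 = 11/2. Minimum is 4 at row 1 (u1 leaves); pivot element 4.
Divide row 1 by 4; eliminate column x1 from the other rows.
In the new row 1, the x4 entry is the old entry divided by the pivot: 2/4 = 1/2.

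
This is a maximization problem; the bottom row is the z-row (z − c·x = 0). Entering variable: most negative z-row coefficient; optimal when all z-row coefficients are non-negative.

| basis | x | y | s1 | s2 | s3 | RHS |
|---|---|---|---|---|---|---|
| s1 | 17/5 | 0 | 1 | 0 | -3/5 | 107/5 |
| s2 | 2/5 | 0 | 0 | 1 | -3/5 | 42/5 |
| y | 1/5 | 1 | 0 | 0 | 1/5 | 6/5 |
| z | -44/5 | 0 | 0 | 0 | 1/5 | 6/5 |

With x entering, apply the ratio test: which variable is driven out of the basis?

y

Column x entries and ratios — s1: (107/5)/(17/5) = 107/17; s2: (42/5)/(2/5) = 21; y: (6/5)/(1/5) = 6.
Smallest ratio is 6 in the row of y, so y leaves.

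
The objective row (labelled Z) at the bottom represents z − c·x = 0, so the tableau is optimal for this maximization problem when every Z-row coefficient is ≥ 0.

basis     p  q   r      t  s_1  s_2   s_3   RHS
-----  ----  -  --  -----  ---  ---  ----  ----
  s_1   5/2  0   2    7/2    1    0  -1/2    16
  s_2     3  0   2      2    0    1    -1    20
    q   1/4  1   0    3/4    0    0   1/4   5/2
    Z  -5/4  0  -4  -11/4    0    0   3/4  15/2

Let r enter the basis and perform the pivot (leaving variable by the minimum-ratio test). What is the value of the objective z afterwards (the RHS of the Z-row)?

Ratio test on column r — row 1: 16/2 = 8; row 2: 20/2 = 10; row 3: entry 0 ≤ 0. Minimum is 8 at row 1 (s_1 leaves); pivot element 2.
Pivot on row 1; the Z-row RHS becomes 15/2 − (-4)·8 = 79/2.

79/2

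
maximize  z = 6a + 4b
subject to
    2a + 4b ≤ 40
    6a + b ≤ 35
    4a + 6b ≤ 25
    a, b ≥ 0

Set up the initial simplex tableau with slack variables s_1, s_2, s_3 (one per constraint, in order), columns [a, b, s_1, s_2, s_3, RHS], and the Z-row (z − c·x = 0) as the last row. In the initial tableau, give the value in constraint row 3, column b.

6

Constraint 3 has coefficient 6 on b.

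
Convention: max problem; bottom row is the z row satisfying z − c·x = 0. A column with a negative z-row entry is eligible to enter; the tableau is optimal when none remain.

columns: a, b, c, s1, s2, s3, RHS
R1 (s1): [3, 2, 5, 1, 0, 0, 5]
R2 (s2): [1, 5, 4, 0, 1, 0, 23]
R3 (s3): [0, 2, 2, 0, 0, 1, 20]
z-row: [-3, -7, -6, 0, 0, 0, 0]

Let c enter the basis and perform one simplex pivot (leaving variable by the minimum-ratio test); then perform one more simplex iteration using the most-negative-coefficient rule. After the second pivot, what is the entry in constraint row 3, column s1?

-1

Ratio test on column c — row 1: 5/5 = 1; row 2: 23/4 = 23/4; row 3: 20/2 = 10. Minimum is 1 at row 1 (s1 leaves); pivot element 5.
Divide row 1 by 5; eliminate column c from the other rows.
Second iteration: most negative z-row entry is -23/5 in column b, so b enters.
Ratio test on column b — row 1: 1/(2/5) = 5/2; row 2: 19/(17/5) = 95/17; row 3: 18/(6/5) = 15. Minimum is 5/2 at row 1 (c leaves); pivot element 2/5.
Divide row 1 by 2/5; eliminate column b from the other rows.
After both pivots, the entry at constraint row 3, column s1 is -1.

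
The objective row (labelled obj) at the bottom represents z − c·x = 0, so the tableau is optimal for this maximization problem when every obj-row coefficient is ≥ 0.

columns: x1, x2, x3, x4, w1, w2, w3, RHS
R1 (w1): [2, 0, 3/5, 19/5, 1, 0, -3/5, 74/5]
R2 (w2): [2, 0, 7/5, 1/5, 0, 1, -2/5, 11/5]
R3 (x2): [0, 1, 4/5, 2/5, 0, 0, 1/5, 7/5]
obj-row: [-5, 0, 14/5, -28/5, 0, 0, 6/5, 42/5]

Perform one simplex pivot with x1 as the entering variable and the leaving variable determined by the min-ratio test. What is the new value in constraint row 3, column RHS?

Ratio test on column x1 — row 1: (74/5)/2 = 37/5; row 2: (11/5)/2 = 11/10; row 3: entry 0 ≤ 0. Minimum is 11/10 at row 2 (w2 leaves); pivot element 2.
Divide row 2 by 2; eliminate column x1 from the other rows.
Row 3 update in column RHS: 7/5 − 0·(11/10) = 7/5.

7/5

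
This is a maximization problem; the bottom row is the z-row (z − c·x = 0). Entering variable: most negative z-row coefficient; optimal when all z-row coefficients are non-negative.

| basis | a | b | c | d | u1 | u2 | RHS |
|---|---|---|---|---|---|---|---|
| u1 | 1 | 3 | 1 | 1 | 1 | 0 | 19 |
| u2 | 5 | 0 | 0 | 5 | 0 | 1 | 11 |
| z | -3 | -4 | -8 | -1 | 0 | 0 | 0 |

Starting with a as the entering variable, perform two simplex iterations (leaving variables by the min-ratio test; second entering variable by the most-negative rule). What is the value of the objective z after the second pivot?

Ratio test on column a — row 1: 19/1 = 19; row 2: 11/5 = 11/5. Minimum is 11/5 at row 2 (u2 leaves); pivot element 5.
Pivot on row 2; the z-row RHS becomes 0 − (-3)·(11/5) = 33/5.
Next entering variable (most negative z-row entry -8): c.
Ratio test on column c — row 1: (84/5)/1 = 84/5; row 2: entry 0 ≤ 0. Minimum is 84/5 at row 1 (u1 leaves); pivot element 1.
After the second pivot the z-row RHS is 33/5 − (-8)·(84/5) = 141.

141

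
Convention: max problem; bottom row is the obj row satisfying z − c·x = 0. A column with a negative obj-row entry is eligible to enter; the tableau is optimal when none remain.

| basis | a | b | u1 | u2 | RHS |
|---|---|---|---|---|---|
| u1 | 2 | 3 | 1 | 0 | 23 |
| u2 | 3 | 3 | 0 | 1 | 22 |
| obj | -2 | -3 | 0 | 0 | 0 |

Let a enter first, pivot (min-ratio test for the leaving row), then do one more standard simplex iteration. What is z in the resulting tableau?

22

Ratio test on column a — row 1: 23/2 = 23/2; row 2: 22/3 = 22/3. Minimum is 22/3 at row 2 (u2 leaves); pivot element 3.
Pivot on row 2; the obj-row RHS becomes 0 − (-2)·(22/3) = 44/3.
Next entering variable (most negative obj-row entry -1): b.
Ratio test on column b — row 1: (25/3)/1 = 25/3; row 2: (22/3)/1 = 22/3. Minimum is 22/3 at row 2 (a leaves); pivot element 1.
After the second pivot the obj-row RHS is 44/3 − (-1)·(22/3) = 22.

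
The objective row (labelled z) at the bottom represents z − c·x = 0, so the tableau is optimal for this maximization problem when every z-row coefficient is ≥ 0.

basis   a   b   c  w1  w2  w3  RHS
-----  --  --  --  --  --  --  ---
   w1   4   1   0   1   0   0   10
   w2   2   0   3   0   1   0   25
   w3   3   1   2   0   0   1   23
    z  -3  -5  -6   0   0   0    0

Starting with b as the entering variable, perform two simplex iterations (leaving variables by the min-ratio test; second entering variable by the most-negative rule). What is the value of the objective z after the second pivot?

Ratio test on column b — row 1: 10/1 = 10; row 2: entry 0 ≤ 0; row 3: 23/1 = 23. Minimum is 10 at row 1 (w1 leaves); pivot element 1.
Pivot on row 1; the z-row RHS becomes 0 − (-5)·10 = 50.
Next entering variable (most negative z-row entry -6): c.
Ratio test on column c — row 1: entry 0 ≤ 0; row 2: 25/3 = 25/3; row 3: 13/2 = 13/2. Minimum is 13/2 at row 3 (w3 leaves); pivot element 2.
After the second pivot the z-row RHS is 50 − (-6)·(13/2) = 89.

89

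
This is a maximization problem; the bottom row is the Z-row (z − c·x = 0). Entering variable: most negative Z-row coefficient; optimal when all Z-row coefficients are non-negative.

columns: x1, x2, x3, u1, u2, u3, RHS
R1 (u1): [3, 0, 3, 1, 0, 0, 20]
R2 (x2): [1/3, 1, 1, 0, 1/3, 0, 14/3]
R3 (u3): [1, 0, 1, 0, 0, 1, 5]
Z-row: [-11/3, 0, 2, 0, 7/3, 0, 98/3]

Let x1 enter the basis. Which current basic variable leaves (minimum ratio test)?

Column x1 entries and ratios — u1: 20/3 = 20/3; x2: (14/3)/(1/3) = 14; u3: 5/1 = 5.
Smallest ratio is 5 in the row of u3, so u3 leaves.

u3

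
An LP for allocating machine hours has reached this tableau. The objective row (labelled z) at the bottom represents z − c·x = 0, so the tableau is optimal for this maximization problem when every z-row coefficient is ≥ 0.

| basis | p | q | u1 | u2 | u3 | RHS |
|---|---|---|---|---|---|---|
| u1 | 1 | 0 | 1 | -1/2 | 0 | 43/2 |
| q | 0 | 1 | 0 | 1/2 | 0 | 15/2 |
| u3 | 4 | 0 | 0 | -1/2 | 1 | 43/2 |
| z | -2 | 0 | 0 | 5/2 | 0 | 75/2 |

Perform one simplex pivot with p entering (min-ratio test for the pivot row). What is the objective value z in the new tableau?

193/4

Ratio test on column p — row 1: (43/2)/1 = 43/2; row 2: entry 0 ≤ 0; row 3: (43/2)/4 = 43/8. Minimum is 43/8 at row 3 (u3 leaves); pivot element 4.
Pivot on row 3; the z-row RHS becomes 75/2 − (-2)·(43/8) = 193/4.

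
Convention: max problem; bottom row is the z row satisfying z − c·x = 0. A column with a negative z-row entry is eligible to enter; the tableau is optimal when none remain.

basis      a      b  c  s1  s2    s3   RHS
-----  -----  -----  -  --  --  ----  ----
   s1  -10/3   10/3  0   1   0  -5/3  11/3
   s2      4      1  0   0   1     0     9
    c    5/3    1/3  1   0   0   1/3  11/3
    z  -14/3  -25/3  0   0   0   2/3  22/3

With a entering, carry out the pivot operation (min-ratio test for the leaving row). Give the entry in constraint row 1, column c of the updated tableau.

Ratio test on column a — row 1: entry -10/3 ≤ 0; row 2: 9/4 = 9/4; row 3: (11/3)/(5/3) = 11/5. Minimum is 11/5 at row 3 (c leaves); pivot element 5/3.
Divide row 3 by 5/3; eliminate column a from the other rows.
Row 1 update in column c: 0 − (-10/3)·(3/5) = 2.

2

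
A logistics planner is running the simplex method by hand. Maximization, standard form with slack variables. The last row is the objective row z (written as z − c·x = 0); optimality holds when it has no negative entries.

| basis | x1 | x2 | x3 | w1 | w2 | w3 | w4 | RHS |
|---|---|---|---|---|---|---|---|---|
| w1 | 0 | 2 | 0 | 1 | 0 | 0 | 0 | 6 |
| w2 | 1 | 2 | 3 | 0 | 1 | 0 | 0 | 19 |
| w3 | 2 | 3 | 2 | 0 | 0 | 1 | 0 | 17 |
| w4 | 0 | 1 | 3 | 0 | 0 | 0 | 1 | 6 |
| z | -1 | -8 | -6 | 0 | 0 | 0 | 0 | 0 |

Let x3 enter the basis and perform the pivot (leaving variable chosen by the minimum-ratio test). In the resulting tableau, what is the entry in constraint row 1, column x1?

0

Ratio test on column x3 — row 1: entry 0 ≤ 0; row 2: 19/3 = 19/3; row 3: 17/2 = 17/2; row 4: 6/3 = 2. Minimum is 2 at row 4 (w4 leaves); pivot element 3.
Divide row 4 by 3; eliminate column x3 from the other rows.
Row 1 update in column x1: 0 − 0·0 = 0.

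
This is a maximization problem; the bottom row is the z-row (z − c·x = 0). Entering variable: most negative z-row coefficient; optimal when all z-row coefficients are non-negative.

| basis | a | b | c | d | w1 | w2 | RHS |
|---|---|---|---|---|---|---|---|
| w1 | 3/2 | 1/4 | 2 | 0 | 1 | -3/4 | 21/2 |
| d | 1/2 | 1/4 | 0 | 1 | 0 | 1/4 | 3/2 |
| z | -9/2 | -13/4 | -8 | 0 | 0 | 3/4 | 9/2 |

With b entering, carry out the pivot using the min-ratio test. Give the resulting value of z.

24

Ratio test on column b — row 1: (21/2)/(1/4) = 42; row 2: (3/2)/(1/4) = 6. Minimum is 6 at row 2 (d leaves); pivot element 1/4.
Pivot on row 2; the z-row RHS becomes 9/2 − (-13/4)·6 = 24.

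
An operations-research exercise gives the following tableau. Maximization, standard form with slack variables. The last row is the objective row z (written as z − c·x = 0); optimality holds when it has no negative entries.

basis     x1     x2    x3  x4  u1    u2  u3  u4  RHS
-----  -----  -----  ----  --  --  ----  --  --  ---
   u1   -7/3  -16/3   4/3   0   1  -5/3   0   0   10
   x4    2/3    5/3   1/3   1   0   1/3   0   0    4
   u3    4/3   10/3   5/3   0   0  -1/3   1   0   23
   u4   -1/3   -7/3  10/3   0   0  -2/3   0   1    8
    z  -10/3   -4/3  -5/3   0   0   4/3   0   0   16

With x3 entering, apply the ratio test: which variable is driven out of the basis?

u4

Column x3 entries and ratios — u1: 10/(4/3) = 15/2; x4: 4/(1/3) = 12; u3: 23/(5/3) = 69/5; u4: 8/(10/3) = 12/5.
Smallest ratio is 12/5 in the row of u4, so u4 leaves.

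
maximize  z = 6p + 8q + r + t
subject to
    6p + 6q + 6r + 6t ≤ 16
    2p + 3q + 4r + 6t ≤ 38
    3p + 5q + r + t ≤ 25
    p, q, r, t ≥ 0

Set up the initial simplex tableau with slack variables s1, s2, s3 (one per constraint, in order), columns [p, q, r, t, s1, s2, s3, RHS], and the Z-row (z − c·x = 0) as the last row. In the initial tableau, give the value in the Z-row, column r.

The Z-row carries the negated objective coefficients: the r entry is -1.

-1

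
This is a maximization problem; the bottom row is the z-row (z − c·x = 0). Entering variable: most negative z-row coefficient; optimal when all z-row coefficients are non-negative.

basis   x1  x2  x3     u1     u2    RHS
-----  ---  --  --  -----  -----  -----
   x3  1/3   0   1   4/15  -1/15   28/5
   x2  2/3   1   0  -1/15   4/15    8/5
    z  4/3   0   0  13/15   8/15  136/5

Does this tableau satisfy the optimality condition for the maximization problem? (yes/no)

yes

Every z-row coefficient is ≥ 0, so the tableau is optimal.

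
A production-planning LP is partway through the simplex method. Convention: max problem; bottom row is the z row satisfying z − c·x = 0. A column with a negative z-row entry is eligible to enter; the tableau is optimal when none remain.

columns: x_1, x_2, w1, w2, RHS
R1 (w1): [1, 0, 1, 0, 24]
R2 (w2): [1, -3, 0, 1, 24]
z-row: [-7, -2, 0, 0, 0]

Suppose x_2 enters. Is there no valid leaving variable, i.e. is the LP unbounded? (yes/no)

Every constraint-row entry in column x_2 is ≤ 0, so increasing x_2 is unbounded.

yes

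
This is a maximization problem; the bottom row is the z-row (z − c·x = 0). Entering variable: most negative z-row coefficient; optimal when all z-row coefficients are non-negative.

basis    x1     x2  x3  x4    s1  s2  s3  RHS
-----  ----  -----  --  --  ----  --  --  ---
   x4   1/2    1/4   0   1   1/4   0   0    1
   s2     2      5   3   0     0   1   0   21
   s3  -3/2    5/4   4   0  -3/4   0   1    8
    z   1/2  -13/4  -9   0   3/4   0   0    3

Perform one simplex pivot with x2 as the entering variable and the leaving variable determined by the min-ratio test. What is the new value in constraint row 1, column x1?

Ratio test on column x2 — row 1: 1/(1/4) = 4; row 2: 21/5 = 21/5; row 3: 8/(5/4) = 32/5. Minimum is 4 at row 1 (x4 leaves); pivot element 1/4.
Divide row 1 by 1/4; eliminate column x2 from the other rows.
In the new row 1, the x1 entry is the old entry divided by the pivot: (1/2)/(1/4) = 2.

2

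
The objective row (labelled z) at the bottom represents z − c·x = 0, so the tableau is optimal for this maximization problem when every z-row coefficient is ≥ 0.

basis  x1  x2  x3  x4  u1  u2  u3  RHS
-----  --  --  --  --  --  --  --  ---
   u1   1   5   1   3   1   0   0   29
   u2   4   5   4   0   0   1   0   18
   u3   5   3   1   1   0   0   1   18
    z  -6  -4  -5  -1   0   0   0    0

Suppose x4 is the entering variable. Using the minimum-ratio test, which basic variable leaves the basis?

u1

Column x4 entries and ratios — u1: 29/3 = 29/3; u2: 0 ≤ 0, skip; u3: 18/1 = 18.
Smallest ratio is 29/3 in the row of u1, so u1 leaves.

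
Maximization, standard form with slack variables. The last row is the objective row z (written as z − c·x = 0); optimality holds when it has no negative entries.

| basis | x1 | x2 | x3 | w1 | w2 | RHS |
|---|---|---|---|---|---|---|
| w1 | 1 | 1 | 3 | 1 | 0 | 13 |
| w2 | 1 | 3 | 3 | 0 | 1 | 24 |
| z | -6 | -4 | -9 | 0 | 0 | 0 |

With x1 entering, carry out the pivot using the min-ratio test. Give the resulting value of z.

78

Ratio test on column x1 — row 1: 13/1 = 13; row 2: 24/1 = 24. Minimum is 13 at row 1 (w1 leaves); pivot element 1.
Pivot on row 1; the z-row RHS becomes 0 − (-6)·13 = 78.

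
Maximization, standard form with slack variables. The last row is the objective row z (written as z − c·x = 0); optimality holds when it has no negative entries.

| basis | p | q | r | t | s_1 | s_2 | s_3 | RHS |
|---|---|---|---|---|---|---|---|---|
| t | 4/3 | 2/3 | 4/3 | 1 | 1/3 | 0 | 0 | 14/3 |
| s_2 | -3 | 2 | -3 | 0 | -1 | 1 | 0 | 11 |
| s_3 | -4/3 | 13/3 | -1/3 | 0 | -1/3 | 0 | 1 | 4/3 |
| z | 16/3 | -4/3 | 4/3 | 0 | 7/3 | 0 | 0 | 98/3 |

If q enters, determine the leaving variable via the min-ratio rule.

Column q entries and ratios — t: (14/3)/(2/3) = 7; s_2: 11/2 = 11/2; s_3: (4/3)/(13/3) = 4/13.
Smallest ratio is 4/13 in the row of s_3, so s_3 leaves.

s_3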